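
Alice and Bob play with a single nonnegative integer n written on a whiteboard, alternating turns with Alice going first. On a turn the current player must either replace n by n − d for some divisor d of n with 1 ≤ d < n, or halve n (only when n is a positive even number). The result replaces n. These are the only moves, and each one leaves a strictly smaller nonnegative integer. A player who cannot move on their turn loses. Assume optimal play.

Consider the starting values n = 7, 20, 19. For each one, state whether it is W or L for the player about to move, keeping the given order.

Work bottom-up. With no move the player to move loses. Otherwise the position is W if at least one move leads to an L position for the opponent, and L if every move leads to a W.
n=0: no move → L
n=1: no move → L
n=2: can move to 1, which is L ⇒ W
n=3: the only move is to 2(W), a W ⇒ L
n=4: can move to 3, which is L ⇒ W
n=5: the only move is to 4(W), a W ⇒ L
n=6: can move to 3, which is L ⇒ W
n=7: the only move is to 6(W), a W ⇒ L
n=8: can move to 7, which is L ⇒ W
n=9: moves to 6(W), 8(W); every one is W ⇒ L
n=10: can move to 5, which is L ⇒ W
n=11: the only move is to 10(W), a W ⇒ L
n=12: can move to 9, which is L ⇒ W
n=13: the only move is to 12(W), a W ⇒ L
n=14: can move to 7, which is L ⇒ W
n=15: moves to 10(W), 12(W), 14(W); every one is W ⇒ L
n=16: can move to 15, which is L ⇒ W
n=17: the only move is to 16(W), a W ⇒ L
n=18: can move to 9, which is L ⇒ W
n=19: the only move is to 18(W), a W ⇒ L
n=20: can move to 15, which is L ⇒ W

7: L, 20: W, 19: L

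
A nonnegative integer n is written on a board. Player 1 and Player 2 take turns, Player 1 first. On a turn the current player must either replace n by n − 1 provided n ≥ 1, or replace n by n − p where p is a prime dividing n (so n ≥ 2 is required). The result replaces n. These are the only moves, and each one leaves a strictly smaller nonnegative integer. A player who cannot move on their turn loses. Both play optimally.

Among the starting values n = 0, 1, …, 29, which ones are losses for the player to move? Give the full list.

0, 4, 8, 12, 16, 20, 24, 28

Compute win/loss labels from the base case upward. A position with no move is L. Any other position is W if it can reach an L in one move, else L.
n=0: no move → L
n=1: W (go to 0, an L position)
n=2: W (go to 0, an L position)
n=3: W (go to 0, an L position)
n=4: L (options 2(W), 3(W) are all W)
n=5: W (go to 0, an L position)
n=6: W (go to 4, an L position)
n=7: W (go to 0, an L position)
n=8: L (options 6(W), 7(W) are all W)
n=9: W (go to 8, an L position)
n=10: W (go to 8, an L position)
n=11: W (go to 0, an L position)
n=12: L (options 9(W), 10(W), 11(W) are all W)
n=13: W (go to 0, an L position)
n=14: W (go to 12, an L position)
n=15: W (go to 12, an L position)
n=16: L (options 14(W), 15(W) are all W)
n=17: W (go to 0, an L position)
n=18: W (go to 16, an L position)
n=19: W (go to 0, an L position)
n=20: L (options 15(W), 18(W), 19(W) are all W)
n=21: W (go to 20, an L position)
n=22: W (go to 20, an L position)
n=23: W (go to 0, an L position)
n=24: L (options 21(W), 22(W), 23(W) are all W)
n=25: W (go to 20, an L position)
n=26: W (go to 24, an L position)
n=27: W (go to 24, an L position)
n=28: L (options 21(W), 26(W), 27(W) are all W)
n=29: W (go to 0, an L position)
Reading off the rows marked L gives the requested list; there are 8 such values of n.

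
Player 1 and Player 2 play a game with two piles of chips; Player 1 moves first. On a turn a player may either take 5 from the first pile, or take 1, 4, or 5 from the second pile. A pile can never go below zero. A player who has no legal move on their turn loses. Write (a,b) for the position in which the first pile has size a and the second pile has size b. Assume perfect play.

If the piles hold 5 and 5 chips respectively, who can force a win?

Label each position W (a win for the player to move) or L (a loss). A position with no legal move is L; any other position is W exactly when some move reaches an L, and L when every move reaches a W.
No move ever increases a pile, so every position that can arise here has a ≤ 5 and b ≤ 5; it is enough to label the cells with 0 ≤ a ≤ 5 and 0 ≤ b ≤ 5.
Every move lowers a or b (never raises either), so fill the grid row by row in increasing a, and left to right within a row: each cell's successors are then already labelled.
      b=0  b=1  b=2  b=3  b=4  b=5
a=0:    L    W    L    W    W    W
a=1:    L    W    L    W    W    W
a=2:    L    W    L    W    W    W
a=3:    L    W    L    W    W    W
a=4:    L    W    L    W    W    W
a=5:    W    L    W    L    W    W
Cells with no legal move (terminal, hence L): (0,0), (1,0), (2,0), (3,0), (4,0).
The remaining L cells, each justified by listing all of its moves:
(0,2): the only move is to (0,1)(W), a W ⇒ L
(1,2): the only move is to (1,1)(W), a W ⇒ L
(2,2): the only move is to (2,1)(W), a W ⇒ L
(3,2): the only move is to (3,1)(W), a W ⇒ L
(4,2): the only move is to (4,1)(W), a W ⇒ L
(5,1): moves to (0,1)(W), (5,0)(W); every one is W ⇒ L
(5,3): moves to (0,3)(W), (5,2)(W); every one is W ⇒ L
Every other cell has at least one move into one of the L cells above, so it is W.
The starting position (5,5) is W: Player 1 should move to (5,1), handing over an L position.

Player 1 wins.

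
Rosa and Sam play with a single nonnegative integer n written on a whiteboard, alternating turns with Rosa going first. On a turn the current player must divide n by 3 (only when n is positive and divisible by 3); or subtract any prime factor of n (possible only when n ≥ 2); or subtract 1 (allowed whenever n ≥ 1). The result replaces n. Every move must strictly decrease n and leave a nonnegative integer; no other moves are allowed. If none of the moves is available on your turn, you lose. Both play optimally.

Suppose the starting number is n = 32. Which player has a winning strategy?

Sam wins.

Use the standard recursion: the mover loses at a terminal position; elsewhere, the mover wins exactly when some move hands the opponent an L position.
n=0: no move → L
n=1: reaches L-position 0 → W
n=2: reaches L-position 0 → W
n=3: reaches L-position 0 → W
n=4: only reaches 2(W), 3(W), all W → L
n=5: reaches L-position 0 → W
n=6: reaches L-position 4 → W
n=7: reaches L-position 0 → W
n=8: only reaches 6(W), 7(W), all W → L
n=9: reaches L-position 8 → W
n=10: reaches L-position 8 → W
n=11: reaches L-position 0 → W
n=12: reaches L-position 4 → W
n=13: reaches L-position 0 → W
n=14: only reaches 7(W), 12(W), 13(W), all W → L
n=15: reaches L-position 14 → W
n=16: reaches L-position 14 → W
n=17: reaches L-position 0 → W
n=18: only reaches 6(W), 15(W), 16(W), 17(W), all W → L
n=19: reaches L-position 0 → W
n=20: reaches L-position 18 → W
n=21: reaches L-position 14 → W
n=22: only reaches 11(W), 20(W), 21(W), all W → L
n=23: reaches L-position 0 → W
n=24: reaches L-position 8 → W
n=25: only reaches 20(W), 24(W), all W → L
n=26: reaches L-position 25 → W
n=27: only reaches 9(W), 24(W), 26(W), all W → L
n=28: reaches L-position 27 → W
n=29: reaches L-position 0 → W
n=30: reaches L-position 25 → W
n=31: reaches L-position 0 → W
n=32: only reaches 30(W), 31(W), all W → L
Every move from 32 reaches a W position, so the mover loses.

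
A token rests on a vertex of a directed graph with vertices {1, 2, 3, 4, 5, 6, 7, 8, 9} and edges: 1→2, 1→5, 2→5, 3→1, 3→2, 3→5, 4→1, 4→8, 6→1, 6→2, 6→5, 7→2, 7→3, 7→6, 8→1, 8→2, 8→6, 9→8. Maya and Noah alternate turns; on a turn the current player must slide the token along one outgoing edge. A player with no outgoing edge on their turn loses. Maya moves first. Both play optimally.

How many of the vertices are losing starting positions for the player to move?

Work bottom-up. With no move the player to move loses. Otherwise the position is W if at least one move leads to an L position for the opponent, and L if every move leads to a W.
Every edge goes from a vertex to one that appears earlier in the order 5, 2, 1, 6, 8, 3, 7, 4, 9, so processing vertices in that order labels each vertex after all of its successors.
5: no outgoing edge → L
2: →5(L), so W
1: →5(L), so W
6: →5(L), so W
8: →6(W), 1(W), 2(W) — all W, so L
3: →5(L), so W
7: →3(W), 6(W), 2(W) — all W, so L
4: →8(L), so W
9: →8(L), so W
The L vertices are 5, 7, 8; that is 3 in all.

3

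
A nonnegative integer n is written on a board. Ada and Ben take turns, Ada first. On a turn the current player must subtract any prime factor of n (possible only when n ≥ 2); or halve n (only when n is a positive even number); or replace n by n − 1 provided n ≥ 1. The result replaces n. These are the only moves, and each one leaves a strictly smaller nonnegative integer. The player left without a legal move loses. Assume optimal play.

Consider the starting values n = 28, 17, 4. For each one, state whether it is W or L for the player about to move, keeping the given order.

28: W, 17: W, 4: L

Positions with no move are L. A position that does have a move is losing for the player to move precisely when every available move leads to a winning position for the opponent. Fill in the labels:
n=0: no move → L
n=1: W (go to 0, an L position)
n=2: W (go to 0, an L position)
n=3: W (go to 0, an L position)
n=4: L (options 2(W), 3(W) are all W)
n=5: W (go to 0, an L position)
n=6: W (go to 4, an L position)
n=7: W (go to 0, an L position)
n=8: W (go to 4, an L position)
n=9: L (options 6(W), 8(W) are all W)
n=10: W (go to 9, an L position)
n=11: W (go to 0, an L position)
n=12: W (go to 9, an L position)
n=13: W (go to 0, an L position)
n=14: L (options 7(W), 12(W), 13(W) are all W)
n=15: W (go to 14, an L position)
n=16: W (go to 14, an L position)
n=17: W (go to 0, an L position)
n=18: W (go to 9, an L position)
n=19: W (go to 0, an L position)
n=20: L (options 10(W), 15(W), 18(W), 19(W) are all W)
n=21: W (go to 14, an L position)
n=22: W (go to 20, an L position)
n=23: W (go to 0, an L position)
n=24: L (options 12(W), 21(W), 22(W), 23(W) are all W)
n=25: W (go to 20, an L position)
n=26: W (go to 24, an L position)
n=27: W (go to 24, an L position)
n=28: W (go to 14, an L position)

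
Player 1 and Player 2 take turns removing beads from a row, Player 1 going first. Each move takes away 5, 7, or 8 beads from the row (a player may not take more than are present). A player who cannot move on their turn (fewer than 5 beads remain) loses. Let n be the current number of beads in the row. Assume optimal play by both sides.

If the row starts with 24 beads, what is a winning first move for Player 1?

Positions with no move are L. A position that does have a move is losing for the player to move precisely when every available move leads to a winning position for the opponent. Fill in the labels:
n=0: no move → L
n=1: no move → L
n=2: no move → L
n=3: no move → L
n=4: no move → L
n=5: reaches L-position 0 → W
n=6: reaches L-position 1 → W
n=7: reaches L-position 2 → W
n=8: reaches L-position 3 → W
n=9: reaches L-position 4 → W
n=10: reaches L-position 3 → W
n=11: reaches L-position 4 → W
n=12: reaches L-position 4 → W
n=13: only reaches 8(W), 6(W), 5(W), all W → L
n=14: only reaches 9(W), 7(W), 6(W), all W → L
n=15: only reaches 10(W), 8(W), 7(W), all W → L
n=16: only reaches 11(W), 9(W), 8(W), all W → L
n=17: only reaches 12(W), 10(W), 9(W), all W → L
n=18: reaches L-position 13 → W
n=19: reaches L-position 14 → W
n=20: reaches L-position 15 → W
n=21: reaches L-position 16 → W
n=22: reaches L-position 17 → W
n=23: reaches L-position 16 → W
n=24: reaches L-position 17 → W
From 24, the L positions reachable in one move are: 17, 16. Any move reaching one of these is winning.

Remove 7, leaving 17.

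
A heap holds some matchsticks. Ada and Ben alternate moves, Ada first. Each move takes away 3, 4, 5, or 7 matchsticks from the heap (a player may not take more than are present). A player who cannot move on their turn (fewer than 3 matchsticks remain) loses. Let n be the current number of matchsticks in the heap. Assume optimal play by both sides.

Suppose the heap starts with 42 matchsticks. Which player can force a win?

Positions with no move are L. A position that does have a move is losing for the player to move precisely when every available move leads to a winning position for the opponent. Fill in the labels:
n=0: no move → L
n=1: no move → L
n=2: no move → L
n=3: reaches L-position 0 → W
n=4: reaches L-position 1 → W
n=5: reaches L-position 2 → W
n=6: reaches L-position 2 → W
n=7: reaches L-position 2 → W
n=8: reaches L-position 1 → W
n=9: reaches L-position 2 → W
n=10: only reaches 7(W), 6(W), 5(W), 3(W), all W → L
n=11: only reaches 8(W), 7(W), 6(W), 4(W), all W → L
n=12: only reaches 9(W), 8(W), 7(W), 5(W), all W → L
n=13: reaches L-position 10 → W
n=14: reaches L-position 11 → W
n=15: reaches L-position 12 → W
n=16: reaches L-position 12 → W
n=17: reaches L-position 12 → W
n=18: reaches L-position 11 → W
n=19: reaches L-position 12 → W
n=20: only reaches 17(W), 16(W), 15(W), 13(W), all W → L
n=21: only reaches 18(W), 17(W), 16(W), 14(W), all W → L
n=22: only reaches 19(W), 18(W), 17(W), 15(W), all W → L
n=23: reaches L-position 20 → W
n=24: reaches L-position 21 → W
n=25: reaches L-position 22 → W
n=26: reaches L-position 22 → W
n=27: reaches L-position 22 → W
n=28: reaches L-position 21 → W
n=29: reaches L-position 22 → W
n=30: only reaches 27(W), 26(W), 25(W), 23(W), all W → L
n=31: only reaches 28(W), 27(W), 26(W), 24(W), all W → L
n=32: only reaches 29(W), 28(W), 27(W), 25(W), all W → L
n=33: reaches L-position 30 → W
n=34: reaches L-position 31 → W
n=35: reaches L-position 32 → W
n=36: reaches L-position 32 → W
n=37: reaches L-position 32 → W
n=38: reaches L-position 31 → W
n=39: reaches L-position 32 → W
n=40: only reaches 37(W), 36(W), 35(W), 33(W), all W → L
n=41: only reaches 38(W), 37(W), 36(W), 34(W), all W → L
n=42: only reaches 39(W), 38(W), 37(W), 35(W), all W → L
The starting position 42 is L: whatever Ada does, the opponent receives a W position.

Ben wins.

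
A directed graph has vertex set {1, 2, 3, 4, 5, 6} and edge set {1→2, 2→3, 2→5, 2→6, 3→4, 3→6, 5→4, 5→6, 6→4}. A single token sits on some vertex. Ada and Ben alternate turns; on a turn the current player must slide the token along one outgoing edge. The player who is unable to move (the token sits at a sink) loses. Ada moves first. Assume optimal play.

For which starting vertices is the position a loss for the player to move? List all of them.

Label each position W (a win for the player to move) or L (a loss). A position with no legal move is L; any other position is W exactly when some move reaches an L, and L when every move reaches a W.
Every edge goes from a vertex to one that appears earlier in the order 4, 6, 5, 3, 2, 1, so processing vertices in that order labels each vertex after all of its successors.
4: no outgoing edge → L
6: →4(L), so W
5: →4(L), so W
3: →4(L), so W
2: →3(W), 5(W), 6(W) — all W, so L
1: →2(L), so W
The losing starting vertices are exactly the entries labelled L in this table (2 of them).

2, 4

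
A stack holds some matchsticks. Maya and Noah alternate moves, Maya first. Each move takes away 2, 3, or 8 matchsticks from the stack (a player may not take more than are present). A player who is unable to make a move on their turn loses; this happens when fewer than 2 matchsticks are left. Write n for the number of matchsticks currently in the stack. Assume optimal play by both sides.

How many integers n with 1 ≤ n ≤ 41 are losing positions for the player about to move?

17

Build the W/L table. Terminal = L. A non-terminal position is W if it has a move to some L; otherwise it is L.
n=0: no move → L
n=1: no move → L
n=2: can move to 0, which is L ⇒ W
n=3: can move to 1, which is L ⇒ W
n=4: can move to 1, which is L ⇒ W
n=5: moves to 3(W), 2(W); every one is W ⇒ L
n=6: moves to 4(W), 3(W); every one is W ⇒ L
n=7: can move to 5, which is L ⇒ W
n=8: can move to 6, which is L ⇒ W
n=9: can move to 6, which is L ⇒ W
n=10: moves to 8(W), 7(W), 2(W); every one is W ⇒ L
n=11: moves to 9(W), 8(W), 3(W); every one is W ⇒ L
n=12: can move to 10, which is L ⇒ W
n=13: can move to 11, which is L ⇒ W
n=14: can move to 11, which is L ⇒ W
n=15: moves to 13(W), 12(W), 7(W); every one is W ⇒ L
n=16: moves to 14(W), 13(W), 8(W); every one is W ⇒ L
n=17: can move to 15, which is L ⇒ W
n=18: can move to 16, which is L ⇒ W
n=19: can move to 16, which is L ⇒ W
n=20: moves to 18(W), 17(W), 12(W); every one is W ⇒ L
n=21: moves to 19(W), 18(W), 13(W); every one is W ⇒ L
n=22: can move to 20, which is L ⇒ W
n=23: can move to 21, which is L ⇒ W
n=24: can move to 21, which is L ⇒ W
n=25: moves to 23(W), 22(W), 17(W); every one is W ⇒ L
n=26: moves to 24(W), 23(W), 18(W); every one is W ⇒ L
n=27: can move to 25, which is L ⇒ W
n=28: can move to 26, which is L ⇒ W
n=29: can move to 26, which is L ⇒ W
n=30: moves to 28(W), 27(W), 22(W); every one is W ⇒ L
n=31: moves to 29(W), 28(W), 23(W); every one is W ⇒ L
n=32: can move to 30, which is L ⇒ W
n=33: can move to 31, which is L ⇒ W
n=34: can move to 31, which is L ⇒ W
n=35: moves to 33(W), 32(W), 27(W); every one is W ⇒ L
n=36: moves to 34(W), 33(W), 28(W); every one is W ⇒ L
n=37: can move to 35, which is L ⇒ W
n=38: can move to 36, which is L ⇒ W
n=39: can move to 36, which is L ⇒ W
n=40: moves to 38(W), 37(W), 32(W); every one is W ⇒ L
n=41: moves to 39(W), 38(W), 33(W); every one is W ⇒ L
L entries with 1 ≤ n ≤ 41 (n=0 is outside the asked range and is not counted): n = 1, 5, 6, 10, 11, 15, 16, 20, 21, 25, 26, 30, 31, 35, 36, 40, 41; that makes 17.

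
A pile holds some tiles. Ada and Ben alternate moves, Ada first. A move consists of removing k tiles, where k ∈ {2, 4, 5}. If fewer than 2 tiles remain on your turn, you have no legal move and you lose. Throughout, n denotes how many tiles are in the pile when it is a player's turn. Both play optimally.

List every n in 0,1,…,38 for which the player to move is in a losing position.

Classify positions by backward induction: terminal positions (no move available) are L. From any other position, the mover wins iff some move reaches an L.
n=0: no move → L
n=1: no move → L
n=2: can move to 0, which is L ⇒ W
n=3: can move to 1, which is L ⇒ W
n=4: can move to 0, which is L ⇒ W
n=5: can move to 1, which is L ⇒ W
n=6: can move to 1, which is L ⇒ W
n=7: moves to 5(W), 3(W), 2(W); every one is W ⇒ L
n=8: moves to 6(W), 4(W), 3(W); every one is W ⇒ L
n=9: can move to 7, which is L ⇒ W
n=10: can move to 8, which is L ⇒ W
n=11: can move to 7, which is L ⇒ W
n=12: can move to 8, which is L ⇒ W
n=13: can move to 8, which is L ⇒ W
n=14: moves to 12(W), 10(W), 9(W); every one is W ⇒ L
n=15: moves to 13(W), 11(W), 10(W); every one is W ⇒ L
n=16: can move to 14, which is L ⇒ W
n=17: can move to 15, which is L ⇒ W
n=18: can move to 14, which is L ⇒ W
n=19: can move to 15, which is L ⇒ W
n=20: can move to 15, which is L ⇒ W
n=21: moves to 19(W), 17(W), 16(W); every one is W ⇒ L
n=22: moves to 20(W), 18(W), 17(W); every one is W ⇒ L
n=23: can move to 21, which is L ⇒ W
n=24: can move to 22, which is L ⇒ W
n=25: can move to 21, which is L ⇒ W
n=26: can move to 22, which is L ⇒ W
n=27: can move to 22, which is L ⇒ W
n=28: moves to 26(W), 24(W), 23(W); every one is W ⇒ L
n=29: moves to 27(W), 25(W), 24(W); every one is W ⇒ L
n=30: can move to 28, which is L ⇒ W
n=31: can move to 29, which is L ⇒ W
n=32: can move to 28, which is L ⇒ W
n=33: can move to 29, which is L ⇒ W
n=34: can move to 29, which is L ⇒ W
n=35: moves to 33(W), 31(W), 30(W); every one is W ⇒ L
n=36: moves to 34(W), 32(W), 31(W); every one is W ⇒ L
n=37: can move to 35, which is L ⇒ W
n=38: can move to 36, which is L ⇒ W
The losing starting values of n are exactly the entries labelled L in this table (12 of them).

0, 1, 7, 8, 14, 15, 21, 22, 28, 29, 35, 36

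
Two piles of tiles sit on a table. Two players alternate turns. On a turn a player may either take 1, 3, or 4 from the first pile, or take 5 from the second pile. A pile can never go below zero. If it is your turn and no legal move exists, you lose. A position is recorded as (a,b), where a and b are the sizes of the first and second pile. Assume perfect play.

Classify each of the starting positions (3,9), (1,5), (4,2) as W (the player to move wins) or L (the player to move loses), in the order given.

(3,9): L, (1,5): L, (4,2): W

Compute win/loss labels from the base case upward. A position with no move is L. Any other position is W if it can reach an L in one move, else L.
No move ever increases a pile, so every position that can arise here has a ≤ 4 and b ≤ 9; it is enough to label the cells with 0 ≤ a ≤ 4 and 0 ≤ b ≤ 9.
Every move lowers a or b (never raises either), so fill the grid row by row in increasing a, and left to right within a row: each cell's successors are then already labelled.
      b=0  b=1  b=2  b=3  b=4  b=5  b=6  b=7  b=8  b=9
a=0:    L    L    L    L    L    W    W    W    W    W
a=1:    W    W    W    W    W    L    L    L    L    L
a=2:    L    L    L    L    L    W    W    W    W    W
a=3:    W    W    W    W    W    L    L    L    L    L
a=4:    W    W    W    W    W    W    W    W    W    W
Cells with no legal move (terminal, hence L): (0,0), (0,1), (0,2), (0,3), (0,4).
The remaining L cells, each justified by listing all of its moves:
(1,5): L (options (0,5)(W), (1,0)(W) are all W)
(1,6): L (options (0,6)(W), (1,1)(W) are all W)
(1,7): L (options (0,7)(W), (1,2)(W) are all W)
(1,8): L (options (0,8)(W), (1,3)(W) are all W)
(1,9): L (options (0,9)(W), (1,4)(W) are all W)
(2,0): L (sole option (1,0)(W) is W)
(2,1): L (sole option (1,1)(W) is W)
(2,2): L (sole option (1,2)(W) is W)
(2,3): L (sole option (1,3)(W) is W)
(2,4): L (sole option (1,4)(W) is W)
(3,5): L (options (2,5)(W), (0,5)(W), (3,0)(W) are all W)
(3,6): L (options (2,6)(W), (0,6)(W), (3,1)(W) are all W)
(3,7): L (options (2,7)(W), (0,7)(W), (3,2)(W) are all W)
(3,8): L (options (2,8)(W), (0,8)(W), (3,3)(W) are all W)
(3,9): L (options (2,9)(W), (0,9)(W), (3,4)(W) are all W)
Every other cell has at least one move into one of the L cells above, so it is W.
(3,9): one of the L cells justified above, so L
(1,5): one of the L cells justified above, so L
(4,2): the move to (0,2) reaches an L cell, so W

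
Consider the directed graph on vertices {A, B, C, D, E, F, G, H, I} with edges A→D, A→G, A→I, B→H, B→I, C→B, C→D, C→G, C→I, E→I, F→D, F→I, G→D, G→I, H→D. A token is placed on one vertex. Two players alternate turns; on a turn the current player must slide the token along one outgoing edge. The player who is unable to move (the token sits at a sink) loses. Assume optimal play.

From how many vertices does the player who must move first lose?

2

Build the W/L table. Terminal = L. A non-terminal position is W if it has a move to some L; otherwise it is L.
Every edge goes from a vertex to one that appears earlier in the order I, D, G, E, H, A, B, C, F, so processing vertices in that order labels each vertex after all of its successors.
I: no outgoing edge → L
D: no outgoing edge → L
G: →D(L), so W
E: →I(L), so W
H: →D(L), so W
A: →D(L), so W
B: →I(L), so W
C: →D(L), so W
F: →D(L), so W
The L vertices are D, I; that is 2 in all.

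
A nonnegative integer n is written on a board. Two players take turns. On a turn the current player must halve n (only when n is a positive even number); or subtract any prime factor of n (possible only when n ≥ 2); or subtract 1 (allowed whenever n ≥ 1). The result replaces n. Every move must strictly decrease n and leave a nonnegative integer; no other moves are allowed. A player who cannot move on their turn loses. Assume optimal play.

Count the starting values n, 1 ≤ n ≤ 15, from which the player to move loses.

Label each position W (a win for the player to move) or L (a loss). A position with no legal move is L; any other position is W exactly when some move reaches an L, and L when every move reaches a W.
n=0: no move → L
n=1: →0(L), so W
n=2: →0(L), so W
n=3: →0(L), so W
n=4: →2(W), 3(W) — all W, so L
n=5: →0(L), so W
n=6: →4(L), so W
n=7: →0(L), so W
n=8: →4(L), so W
n=9: →6(W), 8(W) — all W, so L
n=10: →9(L), so W
n=11: →0(L), so W
n=12: →9(L), so W
n=13: →0(L), so W
n=14: →7(W), 12(W), 13(W) — all W, so L
n=15: →14(L), so W
L entries with 1 ≤ n ≤ 15 (n=0 is outside the asked range and is not counted): n = 4, 9, 14; that makes 3.

3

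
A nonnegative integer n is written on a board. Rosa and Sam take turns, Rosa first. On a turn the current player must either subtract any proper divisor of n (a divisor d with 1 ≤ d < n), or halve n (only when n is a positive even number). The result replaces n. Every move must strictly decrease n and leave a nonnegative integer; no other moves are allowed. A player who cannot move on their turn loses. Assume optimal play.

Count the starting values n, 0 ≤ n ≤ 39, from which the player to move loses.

Work bottom-up. With no move the player to move loses. Otherwise the position is W if at least one move leads to an L position for the opponent, and L if every move leads to a W.
n=0: no move → L
n=1: no move → L
n=2: reaches L-position 1 → W
n=3: only reaches 2(W), which is W → L
n=4: reaches L-position 3 → W
n=5: only reaches 4(W), which is W → L
n=6: reaches L-position 3 → W
n=7: only reaches 6(W), which is W → L
n=8: reaches L-position 7 → W
n=9: only reaches 6(W), 8(W), all W → L
n=10: reaches L-position 5 → W
n=11: only reaches 10(W), which is W → L
n=12: reaches L-position 9 → W
n=13: only reaches 12(W), which is W → L
n=14: reaches L-position 7 → W
n=15: only reaches 10(W), 12(W), 14(W), all W → L
n=16: reaches L-position 15 → W
n=17: only reaches 16(W), which is W → L
n=18: reaches L-position 9 → W
n=19: only reaches 18(W), which is W → L
n=20: reaches L-position 15 → W
n=21: only reaches 14(W), 18(W), 20(W), all W → L
n=22: reaches L-position 11 → W
n=23: only reaches 22(W), which is W → L
n=24: reaches L-position 21 → W
n=25: only reaches 20(W), 24(W), all W → L
n=26: reaches L-position 13 → W
n=27: only reaches 18(W), 24(W), 26(W), all W → L
n=28: reaches L-position 21 → W
n=29: only reaches 28(W), which is W → L
n=30: reaches L-position 15 → W
n=31: only reaches 30(W), which is W → L
n=32: reaches L-position 31 → W
n=33: only reaches 22(W), 30(W), 32(W), all W → L
n=34: reaches L-position 17 → W
n=35: only reaches 28(W), 30(W), 34(W), all W → L
n=36: reaches L-position 27 → W
n=37: only reaches 36(W), which is W → L
n=38: reaches L-position 19 → W
n=39: only reaches 26(W), 36(W), 38(W), all W → L
L entries with 0 ≤ n ≤ 39: n = 0, 1, 3, 5, 7, 9, 11, 13, 15, 17, 19, 21, 23, 25, 27, 29, 31, 33, 35, 37, 39; that makes 21.

21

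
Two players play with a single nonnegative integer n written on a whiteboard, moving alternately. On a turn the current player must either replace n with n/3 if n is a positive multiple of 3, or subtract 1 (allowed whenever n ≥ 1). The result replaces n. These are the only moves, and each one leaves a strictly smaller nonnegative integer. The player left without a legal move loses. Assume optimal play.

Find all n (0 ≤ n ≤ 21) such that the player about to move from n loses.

Use the standard recursion: the mover loses at a terminal position; elsewhere, the mover wins exactly when some move hands the opponent an L position.
n=0: no move → L
n=1: →0(L), so W
n=2: →1(W) only, which is W, so L
n=3: →2(L), so W
n=4: →3(W) only, which is W, so L
n=5: →4(L), so W
n=6: →2(L), so W
n=7: →6(W) only, which is W, so L
n=8: →7(L), so W
n=9: →3(W), 8(W) — all W, so L
n=10: →9(L), so W
n=11: →10(W) only, which is W, so L
n=12: →4(L), so W
n=13: →12(W) only, which is W, so L
n=14: →13(L), so W
n=15: →5(W), 14(W) — all W, so L
n=16: →15(L), so W
n=17: →16(W) only, which is W, so L
n=18: →17(L), so W
n=19: →18(W) only, which is W, so L
n=20: →19(L), so W
n=21: →7(L), so W
Reading off the rows marked L gives the requested list; there are 10 such values of n.

0, 2, 4, 7, 9, 11, 13, 15, 17, 19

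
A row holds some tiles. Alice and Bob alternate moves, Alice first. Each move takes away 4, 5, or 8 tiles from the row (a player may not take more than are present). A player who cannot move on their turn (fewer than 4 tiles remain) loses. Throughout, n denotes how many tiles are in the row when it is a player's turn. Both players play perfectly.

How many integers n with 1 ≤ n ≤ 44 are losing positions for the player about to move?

Positions with no move are L. A position that does have a move is losing for the player to move precisely when every available move leads to a winning position for the opponent. Fill in the labels:
n=0: no move → L
n=1: no move → L
n=2: no move → L
n=3: no move → L
n=4: can move to 0, which is L ⇒ W
n=5: can move to 1, which is L ⇒ W
n=6: can move to 2, which is L ⇒ W
n=7: can move to 3, which is L ⇒ W
n=8: can move to 3, which is L ⇒ W
n=9: can move to 1, which is L ⇒ W
n=10: can move to 2, which is L ⇒ W
n=11: can move to 3, which is L ⇒ W
n=12: moves to 8(W), 7(W), 4(W); every one is W ⇒ L
n=13: moves to 9(W), 8(W), 5(W); every one is W ⇒ L
n=14: moves to 10(W), 9(W), 6(W); every one is W ⇒ L
n=15: moves to 11(W), 10(W), 7(W); every one is W ⇒ L
n=16: can move to 12, which is L ⇒ W
n=17: can move to 13, which is L ⇒ W
n=18: can move to 14, which is L ⇒ W
n=19: can move to 15, which is L ⇒ W
n=20: can move to 15, which is L ⇒ W
n=21: can move to 13, which is L ⇒ W
n=22: can move to 14, which is L ⇒ W
n=23: can move to 15, which is L ⇒ W
n=24: moves to 20(W), 19(W), 16(W); every one is W ⇒ L
n=25: moves to 21(W), 20(W), 17(W); every one is W ⇒ L
n=26: moves to 22(W), 21(W), 18(W); every one is W ⇒ L
n=27: moves to 23(W), 22(W), 19(W); every one is W ⇒ L
n=28: can move to 24, which is L ⇒ W
n=29: can move to 25, which is L ⇒ W
n=30: can move to 26, which is L ⇒ W
n=31: can move to 27, which is L ⇒ W
n=32: can move to 27, which is L ⇒ W
n=33: can move to 25, which is L ⇒ W
n=34: can move to 26, which is L ⇒ W
n=35: can move to 27, which is L ⇒ W
n=36: moves to 32(W), 31(W), 28(W); every one is W ⇒ L
n=37: moves to 33(W), 32(W), 29(W); every one is W ⇒ L
n=38: moves to 34(W), 33(W), 30(W); every one is W ⇒ L
n=39: moves to 35(W), 34(W), 31(W); every one is W ⇒ L
n=40: can move to 36, which is L ⇒ W
n=41: can move to 37, which is L ⇒ W
n=42: can move to 38, which is L ⇒ W
n=43: can move to 39, which is L ⇒ W
n=44: can move to 39, which is L ⇒ W
L entries with 1 ≤ n ≤ 44 (n=0 is outside the asked range and is not counted): n = 1, 2, 3, 12, 13, 14, 15, 24, 25, 26, 27, 36, 37, 38, 39; that makes 15.

15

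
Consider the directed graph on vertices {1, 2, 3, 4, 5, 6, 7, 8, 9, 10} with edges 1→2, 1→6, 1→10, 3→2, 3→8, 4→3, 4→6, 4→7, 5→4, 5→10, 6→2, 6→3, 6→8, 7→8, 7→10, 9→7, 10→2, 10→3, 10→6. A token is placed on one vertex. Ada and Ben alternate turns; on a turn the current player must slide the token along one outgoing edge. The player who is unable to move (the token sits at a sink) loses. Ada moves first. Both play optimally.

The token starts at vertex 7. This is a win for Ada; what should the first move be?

Classify positions by backward induction: terminal positions (no move available) are L. From any other position, the mover wins iff some move reaches an L.
Every edge goes from a vertex to one that appears earlier in the order 8, 2, 3, 6, 10, 7, 4, 1, 5, 9, so processing vertices in that order labels each vertex after all of its successors.
8: no outgoing edge → L
2: no outgoing edge → L
3: reaches L-position 2 → W
6: reaches L-position 2 → W
10: reaches L-position 2 → W
7: reaches L-position 8 → W
4: only reaches 7(W), 6(W), 3(W), all W → L
1: reaches L-position 2 → W
5: reaches L-position 4 → W
9: only reaches 7(W), which is W → L
From 7, the L positions reachable in one move are: 8.

Move to 8.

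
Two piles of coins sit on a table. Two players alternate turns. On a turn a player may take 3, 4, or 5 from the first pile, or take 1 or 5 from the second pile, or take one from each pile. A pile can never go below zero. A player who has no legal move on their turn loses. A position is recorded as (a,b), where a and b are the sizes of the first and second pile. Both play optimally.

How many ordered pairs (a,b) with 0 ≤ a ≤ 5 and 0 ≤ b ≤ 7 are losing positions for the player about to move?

20

Classify positions by backward induction: terminal positions (no move available) are L. From any other position, the mover wins iff some move reaches an L.
Every move lowers a or b (never raises either), so fill the grid row by row in increasing a, and left to right within a row: each cell's successors are then already labelled.
      b=0  b=1  b=2  b=3  b=4  b=5  b=6  b=7
a=0:    L    W    L    W    L    W    L    W
a=1:    L    W    L    W    L    W    L    W
a=2:    L    W    L    W    L    W    L    W
a=3:    W    W    W    W    W    W    W    W
a=4:    W    L    W    L    W    L    W    L
a=5:    W    L    W    L    W    L    W    L
Cells with no legal move (terminal, hence L): (0,0), (1,0), (2,0).
The remaining L cells, each justified by listing all of its moves:
(0,2): the only move is to (0,1)(W), a W ⇒ L
(0,4): the only move is to (0,3)(W), a W ⇒ L
(0,6): moves to (0,5)(W), (0,1)(W); every one is W ⇒ L
(1,2): moves to (1,1)(W), (0,1)(W); every one is W ⇒ L
(1,4): moves to (1,3)(W), (0,3)(W); every one is W ⇒ L
(1,6): moves to (1,5)(W), (1,1)(W), (0,5)(W); every one is W ⇒ L
(2,2): moves to (2,1)(W), (1,1)(W); every one is W ⇒ L
(2,4): moves to (2,3)(W), (1,3)(W); every one is W ⇒ L
(2,6): moves to (2,5)(W), (2,1)(W), (1,5)(W); every one is W ⇒ L
(4,1): moves to (1,1)(W), (0,1)(W), (4,0)(W), (3,0)(W); every one is W ⇒ L
(4,3): moves to (1,3)(W), (0,3)(W), (4,2)(W), (3,2)(W); every one is W ⇒ L
(4,5): moves to (1,5)(W), (0,5)(W), (4,4)(W), (4,0)(W), (3,4)(W); every one is W ⇒ L
(4,7): moves to (1,7)(W), (0,7)(W), (4,6)(W), (4,2)(W), (3,6)(W); every one is W ⇒ L
(5,1): moves to (2,1)(W), (1,1)(W), (0,1)(W), (5,0)(W), (4,0)(W); every one is W ⇒ L
(5,3): moves to (2,3)(W), (1,3)(W), (0,3)(W), (5,2)(W), (4,2)(W); every one is W ⇒ L
(5,5): moves to (2,5)(W), (1,5)(W), (0,5)(W), (5,4)(W), (5,0)(W), (4,4)(W); every one is W ⇒ L
(5,7): moves to (2,7)(W), (1,7)(W), (0,7)(W), (5,6)(W), (5,2)(W), (4,6)(W); every one is W ⇒ L
Every other cell has at least one move into one of the L cells above, so it is W.
L cells per row: a=0: 4, a=1: 4, a=2: 4, a=3: 0, a=4: 4, a=5: 4; total 20.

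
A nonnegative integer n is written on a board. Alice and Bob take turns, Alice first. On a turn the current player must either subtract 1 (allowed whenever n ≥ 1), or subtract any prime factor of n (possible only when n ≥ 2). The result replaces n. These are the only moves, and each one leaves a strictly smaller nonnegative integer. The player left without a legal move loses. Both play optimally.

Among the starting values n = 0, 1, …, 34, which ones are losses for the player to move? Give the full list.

0, 4, 8, 12, 16, 20, 24, 28, 32

Positions with no move are L. A position that does have a move is losing for the player to move precisely when every available move leads to a winning position for the opponent. Fill in the labels:
n=0: no move → L
n=1: W (go to 0, an L position)
n=2: W (go to 0, an L position)
n=3: W (go to 0, an L position)
n=4: L (options 2(W), 3(W) are all W)
n=5: W (go to 0, an L position)
n=6: W (go to 4, an L position)
n=7: W (go to 0, an L position)
n=8: L (options 6(W), 7(W) are all W)
n=9: W (go to 8, an L position)
n=10: W (go to 8, an L position)
n=11: W (go to 0, an L position)
n=12: L (options 9(W), 10(W), 11(W) are all W)
n=13: W (go to 0, an L position)
n=14: W (go to 12, an L position)
n=15: W (go to 12, an L position)
n=16: L (options 14(W), 15(W) are all W)
n=17: W (go to 0, an L position)
n=18: W (go to 16, an L position)
n=19: W (go to 0, an L position)
n=20: L (options 15(W), 18(W), 19(W) are all W)
n=21: W (go to 20, an L position)
n=22: W (go to 20, an L position)
n=23: W (go to 0, an L position)
n=24: L (options 21(W), 22(W), 23(W) are all W)
n=25: W (go to 20, an L position)
n=26: W (go to 24, an L position)
n=27: W (go to 24, an L position)
n=28: L (options 21(W), 26(W), 27(W) are all W)
n=29: W (go to 0, an L position)
n=30: W (go to 28, an L position)
n=31: W (go to 0, an L position)
n=32: L (options 30(W), 31(W) are all W)
n=33: W (go to 32, an L position)
n=34: W (go to 32, an L position)
Reading off the rows marked L gives the requested list; there are 9 such values of n.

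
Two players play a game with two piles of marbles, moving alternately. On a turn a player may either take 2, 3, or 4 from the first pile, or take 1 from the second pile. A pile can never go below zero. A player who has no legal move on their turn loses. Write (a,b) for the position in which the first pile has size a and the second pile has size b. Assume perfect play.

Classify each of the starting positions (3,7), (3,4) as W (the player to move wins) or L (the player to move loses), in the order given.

Work bottom-up. With no move the player to move loses. Otherwise the position is W if at least one move leads to an L position for the opponent, and L if every move leads to a W.
No move ever increases a pile, so every position that can arise here has a ≤ 3 and b ≤ 7; it is enough to label the cells with 0 ≤ a ≤ 3 and 0 ≤ b ≤ 7.
Every move lowers a or b (never raises either), so fill the grid row by row in increasing a, and left to right within a row: each cell's successors are then already labelled.
      b=0  b=1  b=2  b=3  b=4  b=5  b=6  b=7
a=0:    L    W    L    W    L    W    L    W
a=1:    L    W    L    W    L    W    L    W
a=2:    W    L    W    L    W    L    W    L
a=3:    W    L    W    L    W    L    W    L
Cells with no legal move (terminal, hence L): (0,0), (1,0).
The remaining L cells, each justified by listing all of its moves:
(0,2): only reaches (0,1)(W), which is W → L
(0,4): only reaches (0,3)(W), which is W → L
(0,6): only reaches (0,5)(W), which is W → L
(1,2): only reaches (1,1)(W), which is W → L
(1,4): only reaches (1,3)(W), which is W → L
(1,6): only reaches (1,5)(W), which is W → L
(2,1): only reaches (0,1)(W), (2,0)(W), all W → L
(2,3): only reaches (0,3)(W), (2,2)(W), all W → L
(2,5): only reaches (0,5)(W), (2,4)(W), all W → L
(2,7): only reaches (0,7)(W), (2,6)(W), all W → L
(3,1): only reaches (1,1)(W), (0,1)(W), (3,0)(W), all W → L
(3,3): only reaches (1,3)(W), (0,3)(W), (3,2)(W), all W → L
(3,5): only reaches (1,5)(W), (0,5)(W), (3,4)(W), all W → L
(3,7): only reaches (1,7)(W), (0,7)(W), (3,6)(W), all W → L
Every other cell has at least one move into one of the L cells above, so it is W.
(3,7): one of the L cells justified above, so L
(3,4): the move to (1,4) reaches an L cell, so W

(3,7): L, (3,4): W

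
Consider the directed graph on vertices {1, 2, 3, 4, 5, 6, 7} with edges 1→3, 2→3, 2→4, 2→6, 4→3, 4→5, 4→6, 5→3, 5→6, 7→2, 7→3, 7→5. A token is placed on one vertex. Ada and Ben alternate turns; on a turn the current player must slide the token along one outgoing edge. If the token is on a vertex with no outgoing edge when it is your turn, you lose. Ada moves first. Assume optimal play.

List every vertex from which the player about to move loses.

3, 6

Compute win/loss labels from the base case upward. A position with no move is L. Any other position is W if it can reach an L in one move, else L.
Every edge goes from a vertex to one that appears earlier in the order 3, 6, 5, 4, 2, 7, 1, so processing vertices in that order labels each vertex after all of its successors.
3: no outgoing edge → L
6: no outgoing edge → L
5: reaches L-position 6 → W
4: reaches L-position 6 → W
2: reaches L-position 6 → W
7: reaches L-position 3 → W
1: reaches L-position 3 → W
The losing starting vertices are exactly the entries labelled L in this table (2 of them).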